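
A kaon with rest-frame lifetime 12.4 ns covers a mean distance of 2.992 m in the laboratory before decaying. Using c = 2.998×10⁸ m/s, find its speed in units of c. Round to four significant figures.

0.6270c

Let x = d/(cτ) = 2.992 m / (2.998×10⁸ m/s × 1.240×10^-8 s) = 0.80484. Since d = βγcτ, x = βγ = β/√(1−β²).
Solving: β² = x²/(1+x²) = 0.647767/1.647767 = 0.393118, so β = 0.6270.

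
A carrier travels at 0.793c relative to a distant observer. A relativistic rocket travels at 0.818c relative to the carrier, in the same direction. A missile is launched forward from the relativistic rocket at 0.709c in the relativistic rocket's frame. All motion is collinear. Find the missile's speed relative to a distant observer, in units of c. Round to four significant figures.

0.9961c

Compose velocities in two stages. Stage 1 (into S'): u₁ = (0.709+0.818)/(1+0.709×0.818) = 0.96648.
Stage 2 (into S): u = (0.96648+0.793)/(1+0.96648×0.793) = 0.99607, so the speed is 0.9961c.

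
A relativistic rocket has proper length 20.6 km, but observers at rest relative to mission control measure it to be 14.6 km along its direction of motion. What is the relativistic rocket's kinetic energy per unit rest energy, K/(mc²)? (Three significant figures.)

From L = L₀/γ: γ = 20.6/14.6 = 1.41096.
Since K = (γ−1)mc², K/(mc²) = 1.41096 − 1 = 0.411.

0.411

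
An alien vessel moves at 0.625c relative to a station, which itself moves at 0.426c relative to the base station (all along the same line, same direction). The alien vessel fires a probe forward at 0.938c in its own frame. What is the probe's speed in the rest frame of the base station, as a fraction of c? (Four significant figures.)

0.9941c

Compose velocities in two stages. Stage 1 (into S'): u₁ = (0.938+0.625)/(1+0.938×0.625) = 0.98534.
Stage 2 (into S): u = (0.98534+0.426)/(1+0.98534×0.426) = 0.99407, so the speed is 0.9941c.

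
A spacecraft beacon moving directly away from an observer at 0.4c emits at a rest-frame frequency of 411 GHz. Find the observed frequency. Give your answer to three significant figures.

269 GHz

Relativistic Doppler (source moving away): f_obs = f_src · √((1−β)/(1+β)).
With β = 0.4: factor = √(0.6/1.4) = 0.65465.
f_obs = 411 × 0.65465 = 269 GHz.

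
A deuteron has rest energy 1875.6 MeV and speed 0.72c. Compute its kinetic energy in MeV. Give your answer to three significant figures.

827 MeV

Lorentz factor: γ = (1 − 0.5184)^(−1/2) = 1.44098.
Kinetic energy: K = (γ − 1)mc² = (1.44098 − 1) × 1875.6 MeV = 0.44098 × 1875.6 = 827 MeV.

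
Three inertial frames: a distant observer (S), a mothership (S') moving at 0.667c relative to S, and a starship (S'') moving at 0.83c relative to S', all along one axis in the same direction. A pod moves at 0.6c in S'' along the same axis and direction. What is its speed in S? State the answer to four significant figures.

Compose velocities in two stages. Stage 1 (into S'): u₁ = (0.6+0.83)/(1+0.6×0.83) = 0.95461.
Stage 2 (into S): u = (0.95461+0.667)/(1+0.95461×0.667) = 0.99077, so the speed is 0.9908c.

0.9908c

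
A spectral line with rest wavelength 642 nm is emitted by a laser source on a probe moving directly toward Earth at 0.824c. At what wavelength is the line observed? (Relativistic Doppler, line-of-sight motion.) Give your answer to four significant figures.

Relativistic Doppler for wavelength: λ_obs = λ_src · √((1−β)/(1+β)).
With β = 0.824: factor = √(0.176/1.824) = 0.31063.
λ_obs = 642 × 0.31063 = 199.4 nm.

199.4 nm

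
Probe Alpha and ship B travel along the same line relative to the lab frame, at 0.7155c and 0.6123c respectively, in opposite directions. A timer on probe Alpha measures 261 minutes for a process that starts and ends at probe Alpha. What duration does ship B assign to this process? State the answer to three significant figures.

Speed of probe Alpha in ship B's frame: u = (v_A + v_B)/(1 + v_A v_B/c²) = (0.7155 + 0.6123)/(1 + 0.7155×0.6123) = 1.3278/1.43810065 = 0.9233; |u| = 0.9233c.
γ for this relative speed: γ = 1/√(1 − 0.852483) = 2.6036.
The clock on probe Alpha records proper time, so ship B measures Δt = γΔτ = 2.6036 × 261 = 680 minutes.

680 minutes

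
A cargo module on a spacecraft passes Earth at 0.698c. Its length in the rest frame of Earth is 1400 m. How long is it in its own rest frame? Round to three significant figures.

γ = 1/√(1 − β²) = 1/√(1 − 0.487204) = 1/√0.512796 = 1/0.716098 = 1.3965.
Proper length: L₀ = γ·L = 1.3965 × 1400 = 1960 m.

1960 m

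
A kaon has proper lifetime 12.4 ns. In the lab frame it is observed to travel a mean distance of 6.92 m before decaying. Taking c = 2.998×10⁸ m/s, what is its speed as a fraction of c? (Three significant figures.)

Let x = d/(cτ) = 6.920 m / (2.998×10⁸ m/s × 1.240×10^-8 s) = 1.8615. Since d = βγcτ, x = βγ = β/√(1−β²).
Solving: β² = x²/(1+x²) = 3.46518/4.46518 = 0.776045, so β = 0.881.

0.881c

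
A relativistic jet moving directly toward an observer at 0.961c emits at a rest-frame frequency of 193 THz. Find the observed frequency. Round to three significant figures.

1370 THz

Relativistic Doppler (source moving toward): f_obs = f_src · √((1+β)/(1−β)).
With β = 0.961: factor = √(1.961/0.039) = 7.091.
f_obs = 193 × 7.091 = 1370 THz.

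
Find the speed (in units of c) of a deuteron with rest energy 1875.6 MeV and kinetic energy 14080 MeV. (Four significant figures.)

K = (γ−1)mc², so γ = 1 + 14080/1875.6 = 8.5069.
Then v/c = √(1 − γ⁻²) = √(1 − 0.0138184) = √0.9861816 = 0.9931.

0.9931c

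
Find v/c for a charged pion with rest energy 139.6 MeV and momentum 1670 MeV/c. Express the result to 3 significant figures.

0.997

pc/(mc²) = 1670/139.6 = 11.963 = βγ = β/√(1−β²).
So β² = x²/(1 + x²) with x = 11.963: x² = 143.113, β² = 143.113/144.113 = 0.993061, β = 0.997.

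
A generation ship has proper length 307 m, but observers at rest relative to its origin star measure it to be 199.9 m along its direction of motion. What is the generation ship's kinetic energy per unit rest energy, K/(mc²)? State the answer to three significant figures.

0.536

Length contraction gives γ = L₀/L = 307/199.9 = 1.53577.
K/(mc²) = γ − 1 = 1.53577 − 1 = 0.536.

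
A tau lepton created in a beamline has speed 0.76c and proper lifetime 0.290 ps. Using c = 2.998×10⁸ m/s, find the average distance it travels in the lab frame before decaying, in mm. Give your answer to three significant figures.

With β = 0.76, γ = 1/√(1 − 0.76²) = 1/√0.4224 = 1.5386.
Lab-frame lifetime: Δt = γτ = 1.5386 × 0.290 ps = 0.44619 ps.
Distance: d = vΔt = 0.76 × 2.998×10⁸ m/s × 4.4619×10^-13 s = 1.02×10^-4 m = 0.102 mm.

0.102 mm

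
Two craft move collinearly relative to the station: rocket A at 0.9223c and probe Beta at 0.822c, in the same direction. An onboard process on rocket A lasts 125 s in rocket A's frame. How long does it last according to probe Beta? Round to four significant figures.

The velocity of rocket A relative to probe Beta is (0.9223 − 0.822)c / (1 − 0.9223×0.822) = 0.41469c; relative speed 0.41469c.
γ for this relative speed: γ = 1/√(1 − 0.171968) = 1.0989.
The clock on rocket A records proper time, so probe Beta measures Δt = γΔτ = 1.0989 × 125 = 137.4 s.

137.4 s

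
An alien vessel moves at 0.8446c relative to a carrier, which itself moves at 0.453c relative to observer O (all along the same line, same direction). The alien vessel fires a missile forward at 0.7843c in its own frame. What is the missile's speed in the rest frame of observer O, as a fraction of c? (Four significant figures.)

0.9924c

First combine the missile and alien vessel (S''→S'): u₁ = (0.7843 + 0.8446)/(1 + 0.7843×0.8446) = 1.6289/1.66241978 = 0.97984.
Then combine with the carrier (S'→S): u = (0.97984 + 0.453)/(1 + 0.97984×0.453) = 1.43284/1.44386752 = 0.99236.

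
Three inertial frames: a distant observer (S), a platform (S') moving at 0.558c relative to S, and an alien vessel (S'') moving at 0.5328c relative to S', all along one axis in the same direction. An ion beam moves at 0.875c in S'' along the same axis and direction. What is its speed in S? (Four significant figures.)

Apply u = (u'+v)/(1+u'v) twice. Ion beam in the platform frame: (0.875+0.5328)/(1+0.875·0.5328) = 1.4078/1.4662 = 0.96017c.
That velocity, transformed to the rest frame of a distant observer: (0.96017+0.558)/(1+0.96017·0.558) = 1.51817/1.53577486 = 0.98854c.

0.9885c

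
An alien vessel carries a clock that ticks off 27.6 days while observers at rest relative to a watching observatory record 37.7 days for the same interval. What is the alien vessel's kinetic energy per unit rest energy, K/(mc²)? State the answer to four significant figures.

From Δt = γΔτ: γ = 37.7/27.6 = 1.36594.
Since K = (γ−1)mc², K/(mc²) = 1.36594 − 1 = 0.3659.

0.3659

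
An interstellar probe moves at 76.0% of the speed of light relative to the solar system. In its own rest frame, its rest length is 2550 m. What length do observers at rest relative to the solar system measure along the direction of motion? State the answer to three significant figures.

β² = 0.5776, so γ = 1/√0.4224 = 1.5386.
Length contraction: L = L₀/γ = 2550/1.5386 = 1660 m.

1660 m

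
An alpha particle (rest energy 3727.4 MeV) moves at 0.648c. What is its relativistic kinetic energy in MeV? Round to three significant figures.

1170 MeV

γ = 1/√(1 − β²) = 1/√(1 − 0.419904) = 1/√0.580096 = 1/0.76164 = 1.31296.
Kinetic energy: K = (γ − 1)mc² = (1.31296 − 1) × 3727.4 MeV = 0.31296 × 3727.4 = 1170 MeV.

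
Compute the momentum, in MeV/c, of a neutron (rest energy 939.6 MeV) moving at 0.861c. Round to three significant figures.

Lorentz factor: γ = (1 − 0.741321)^(−1/2) = 1.9662.
Momentum: p = γβ·mc = 1.9662 × 0.861 × 939.6 MeV/c = 1590 MeV/c.

1590 MeV/c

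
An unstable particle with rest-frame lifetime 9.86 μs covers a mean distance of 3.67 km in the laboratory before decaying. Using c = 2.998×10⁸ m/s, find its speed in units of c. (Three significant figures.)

Lab distance = (lab lifetime)·v = γτ·βc, so βγ = d/(cτ) = 3670/(2.998×10⁸ × 9.860×10^-6) = 1.2415.
With βγ = 1.2415: γ² = 1 + (βγ)² = 2.54132, and β = (βγ)/γ = 1.2415/1.59415 = 0.779.

0.779c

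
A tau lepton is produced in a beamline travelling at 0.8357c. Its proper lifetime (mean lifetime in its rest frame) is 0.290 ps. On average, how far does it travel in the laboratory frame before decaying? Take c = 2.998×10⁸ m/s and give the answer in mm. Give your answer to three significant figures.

0.132 mm

With β = 0.8357, γ = 1/√(1 − 0.8357²) = 1/√0.30160551 = 1.8209.
Lab-frame lifetime: Δt = γτ = 1.8209 × 0.290 ps = 0.52806 ps.
Distance: d = vΔt = 0.8357 × 2.998×10⁸ m/s × 5.2806×10^-13 s = 1.32×10^-4 m = 0.132 mm.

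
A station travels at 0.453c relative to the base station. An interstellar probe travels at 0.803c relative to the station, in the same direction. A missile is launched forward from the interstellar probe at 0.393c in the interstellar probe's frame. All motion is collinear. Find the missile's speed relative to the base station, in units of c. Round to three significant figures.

First combine the missile and interstellar probe (S''→S'): u₁ = (0.393 + 0.803)/(1 + 0.393×0.803) = 1.196/1.315579 = 0.90911.
Then combine with the station (S'→S): u = (0.90911 + 0.453)/(1 + 0.90911×0.453) = 1.36211/1.41182683 = 0.96479.

0.965c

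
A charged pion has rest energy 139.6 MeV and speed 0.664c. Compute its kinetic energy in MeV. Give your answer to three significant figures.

Lorentz factor: γ = (1 − 0.440896)^(−1/2) = 1.33738.
Kinetic energy: K = (γ − 1)mc² = (1.33738 − 1) × 139.6 MeV = 0.33738 × 139.6 = 47.1 MeV.

47.1 MeV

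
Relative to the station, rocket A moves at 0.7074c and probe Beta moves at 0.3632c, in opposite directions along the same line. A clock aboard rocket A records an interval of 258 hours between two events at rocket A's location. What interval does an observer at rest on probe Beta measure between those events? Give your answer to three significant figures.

492 hours

Transform rocket A's velocity into probe Beta's frame: (0.7074 + 0.3632)/(1 + 0.7074·0.3632) = 1.0706/1.25692768, so the relative speed is 0.85176c.
At |u| = 0.85176c, γ = (1 − 0.725495)^(−1/2) = 1.9086.
Rocket A's interval is proper; time dilation gives Δt_B = γΔτ = 1.9086 × 258 hours = 492 hours.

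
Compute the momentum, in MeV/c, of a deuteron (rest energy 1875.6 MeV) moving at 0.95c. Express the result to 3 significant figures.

5710 MeV/c

β² = 0.9025, so γ = 1/√0.0975 = 3.2026.
Momentum: p = γβ·mc = 3.2026 × 0.95 × 1875.6 MeV/c = 5710 MeV/c.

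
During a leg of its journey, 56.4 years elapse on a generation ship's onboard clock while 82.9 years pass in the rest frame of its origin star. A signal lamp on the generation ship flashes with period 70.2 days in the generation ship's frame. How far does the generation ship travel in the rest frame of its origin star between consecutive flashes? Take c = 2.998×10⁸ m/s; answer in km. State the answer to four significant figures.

The time-dilation ratio gives γ = 82.9/56.4 = 1.46986.
β = √(1 − 1/γ²) = 0.7329. Lab-frame period = γτ = 1.46986×70.2 days = 103.18 days. Distance = βc × γτ = 0.7329 × 2.998×10⁸ m/s × 8914752 s = 1.9588×10^15 m = 1.959×10^12 km.

1.959×10^12 km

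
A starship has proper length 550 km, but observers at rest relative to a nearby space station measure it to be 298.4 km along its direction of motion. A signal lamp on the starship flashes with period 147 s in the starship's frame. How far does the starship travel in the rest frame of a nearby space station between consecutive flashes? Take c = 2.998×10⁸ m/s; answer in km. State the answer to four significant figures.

Length contraction gives γ = L₀/L = 550/298.4 = 1.84316.
β = √(1 − 1/γ²) = 0.84003. Lab-frame period = γτ = 1.84316×147 s = 270.94 s. Distance = βc × γτ = 0.84003 × 2.998×10⁸ m/s × 270.94 s = 6.8234×10^10 m = 6.823×10^7 km.

6.823×10^7 km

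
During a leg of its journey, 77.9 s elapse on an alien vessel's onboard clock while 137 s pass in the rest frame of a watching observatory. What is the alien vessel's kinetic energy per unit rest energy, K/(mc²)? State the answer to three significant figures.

0.759

The time-dilation ratio gives γ = 137/77.9 = 1.75866.
Since K = (γ−1)mc², K/(mc²) = 1.75866 − 1 = 0.759.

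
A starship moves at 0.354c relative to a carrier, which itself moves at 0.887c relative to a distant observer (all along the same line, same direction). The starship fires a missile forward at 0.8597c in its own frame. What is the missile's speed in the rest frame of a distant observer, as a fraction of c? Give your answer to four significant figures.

0.9957c

Compose velocities in two stages. Stage 1 (into S'): u₁ = (0.8597+0.354)/(1+0.8597×0.354) = 0.93051.
Stage 2 (into S): u = (0.93051+0.887)/(1+0.93051×0.887) = 0.9957, so the speed is 0.9957c.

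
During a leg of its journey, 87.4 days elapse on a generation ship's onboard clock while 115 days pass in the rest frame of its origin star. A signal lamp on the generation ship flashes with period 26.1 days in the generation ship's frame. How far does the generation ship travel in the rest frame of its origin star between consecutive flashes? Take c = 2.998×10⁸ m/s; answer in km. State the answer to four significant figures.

5.781×10^11 km

From Δt = γΔτ: γ = 115/87.4 = 1.31579.
β = √(1 − 1/γ²) = 0.64992. Lab-frame period = γτ = 1.31579×26.1 days = 34.342 days. Distance = βc × γτ = 0.64992 × 2.998×10⁸ m/s × 2967148.8 s = 5.7814×10^14 m = 5.781×10^11 km.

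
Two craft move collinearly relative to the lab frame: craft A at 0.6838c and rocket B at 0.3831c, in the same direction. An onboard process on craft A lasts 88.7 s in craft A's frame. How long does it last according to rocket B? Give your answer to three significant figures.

Speed of craft A in rocket B's frame: u = (v_A − v_B)/(1 − v_A v_B/c²) = (0.6838 − 0.3831)/(1 − 0.6838×0.3831) = 0.3007/0.73803622 = 0.40743; |u| = 0.40743c.
At |u| = 0.40743c, γ = (1 − 0.165999)^(−1/2) = 1.095.
The clock on craft A records proper time, so rocket B measures Δt = γΔτ = 1.095 × 88.7 = 97.1 s.

97.1 s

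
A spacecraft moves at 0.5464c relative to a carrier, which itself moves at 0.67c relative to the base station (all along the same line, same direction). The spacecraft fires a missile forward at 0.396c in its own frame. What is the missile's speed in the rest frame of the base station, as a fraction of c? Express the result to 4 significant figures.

Compose velocities in two stages. Stage 1 (into S'): u₁ = (0.396+0.5464)/(1+0.396×0.5464) = 0.77476.
Stage 2 (into S): u = (0.77476+0.67)/(1+0.77476×0.67) = 0.95107, so the speed is 0.9511c.

0.9511c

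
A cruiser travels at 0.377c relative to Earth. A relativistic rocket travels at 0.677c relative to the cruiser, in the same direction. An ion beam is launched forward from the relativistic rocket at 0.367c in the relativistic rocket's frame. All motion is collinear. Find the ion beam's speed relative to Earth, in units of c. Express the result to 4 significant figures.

0.9224c

First combine the ion beam and relativistic rocket (S''→S'): u₁ = (0.367 + 0.677)/(1 + 0.367×0.677) = 1.044/1.248459 = 0.83623.
Then combine with the cruiser (S'→S): u = (0.83623 + 0.377)/(1 + 0.83623×0.377) = 1.21323/1.31525871 = 0.92243.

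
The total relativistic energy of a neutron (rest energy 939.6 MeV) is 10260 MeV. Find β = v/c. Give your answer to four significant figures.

0.9958

Total energy E = γmc² gives γ = 10260/939.6 = 10.92.
Hence β = √(1 − 1/γ²) = √(1 − 0.008386) = √0.991614 = 0.9958.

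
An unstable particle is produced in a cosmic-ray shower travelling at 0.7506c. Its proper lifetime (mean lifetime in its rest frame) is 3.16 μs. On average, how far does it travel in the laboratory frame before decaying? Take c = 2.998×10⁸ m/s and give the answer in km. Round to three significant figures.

Lorentz factor: γ = (1 − 0.56340036)^(−1/2) = 1.5134.
Lab-frame lifetime: Δt = γτ = 1.5134 × 3.16 μs = 4.7823 μs.
Distance: d = vΔt = 0.7506 × 2.998×10⁸ m/s × 4.7823×10^-6 s = 1080 m = 1.08 km.

1.08 km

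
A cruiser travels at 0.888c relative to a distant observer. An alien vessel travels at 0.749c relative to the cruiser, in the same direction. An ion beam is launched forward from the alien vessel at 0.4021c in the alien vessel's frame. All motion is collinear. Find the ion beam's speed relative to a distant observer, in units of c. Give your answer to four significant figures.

Compose velocities in two stages. Stage 1 (into S'): u₁ = (0.4021+0.749)/(1+0.4021×0.749) = 0.88466.
Stage 2 (into S): u = (0.88466+0.888)/(1+0.88466×0.888) = 0.99277, so the speed is 0.9928c.

0.9928c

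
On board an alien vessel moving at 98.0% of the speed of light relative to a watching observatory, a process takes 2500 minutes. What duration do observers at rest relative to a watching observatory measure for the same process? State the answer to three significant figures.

12600 minutes

Lorentz factor: γ = (1 − 0.9604)^(−1/2) = 5.0252.
The onboard clock measures proper time, so the interval in the rest frame of a watching observatory is dilated: Δt = γ·Δτ = 5.0252 × 2500 minutes = 12600 minutes.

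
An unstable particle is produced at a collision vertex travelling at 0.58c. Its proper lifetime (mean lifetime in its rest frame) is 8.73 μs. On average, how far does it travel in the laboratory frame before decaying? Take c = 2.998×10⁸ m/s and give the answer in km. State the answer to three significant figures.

1.86 km

Lorentz factor: γ = (1 − 0.3364)^(−1/2) = 1.2276.
Lab-frame lifetime: Δt = γτ = 1.2276 × 8.73 μs = 10.717 μs.
Distance: d = vΔt = 0.58 × 2.998×10⁸ m/s × 1.0717×10^-5 s = 1860 m = 1.86 km.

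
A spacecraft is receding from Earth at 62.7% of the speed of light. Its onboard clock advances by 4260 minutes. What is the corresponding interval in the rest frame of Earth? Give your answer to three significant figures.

γ = 1/√(1 − β²) = 1/√(1 − 0.393129) = 1/√0.606871 = 1/0.779019 = 1.2837.
The onboard clock measures proper time, so the interval in the rest frame of Earth is dilated: Δt = γ·Δτ = 1.2837 × 4260 minutes = 5470 minutes.

5470 minutes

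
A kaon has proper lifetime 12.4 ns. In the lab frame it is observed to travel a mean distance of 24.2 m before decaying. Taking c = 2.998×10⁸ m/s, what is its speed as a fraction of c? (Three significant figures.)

0.988c

Let x = d/(cτ) = 24.20 m / (2.998×10⁸ m/s × 1.240×10^-8 s) = 6.5097. Since d = βγcτ, x = βγ = β/√(1−β²).
Solving: β² = x²/(1+x²) = 42.3762/43.3762 = 0.976946, so β = 0.988.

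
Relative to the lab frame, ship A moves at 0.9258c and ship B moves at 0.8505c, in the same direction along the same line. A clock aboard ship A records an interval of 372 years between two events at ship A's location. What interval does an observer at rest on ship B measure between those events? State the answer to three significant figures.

398 years

The velocity of ship A relative to ship B is (0.9258 − 0.8505)c / (1 − 0.9258×0.8505) = 0.35417c; relative speed 0.35417c.
γ for this relative speed: γ = 1/√(1 − 0.125436) = 1.0693.
The clock on ship A records proper time, so ship B measures Δt = γΔτ = 1.0693 × 372 = 398 years.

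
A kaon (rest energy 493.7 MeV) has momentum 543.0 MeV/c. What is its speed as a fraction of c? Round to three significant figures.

0.740c

βγ = pc/(mc²) = 543.0/493.7 = 1.0999.
Since γ² = 1 + (βγ)² = 2.20978, γ = √2.20978 = 1.48653, and β = (βγ)/γ = 1.0999/1.48653 = 0.740.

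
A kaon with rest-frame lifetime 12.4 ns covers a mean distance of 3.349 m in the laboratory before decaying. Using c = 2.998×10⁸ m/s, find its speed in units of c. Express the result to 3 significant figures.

Let x = d/(cτ) = 3.349 m / (2.998×10⁸ m/s × 1.240×10^-8 s) = 0.90087. Since d = βγcτ, x = βγ = β/√(1−β²).
Solving: β² = x²/(1+x²) = 0.811567/1.811567 = 0.447992, so β = 0.669.

0.669c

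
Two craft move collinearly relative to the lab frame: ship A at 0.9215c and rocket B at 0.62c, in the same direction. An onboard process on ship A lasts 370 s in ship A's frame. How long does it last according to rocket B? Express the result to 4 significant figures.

520.5 s

The velocity of ship A relative to rocket B is (0.9215 − 0.62)c / (1 − 0.9215×0.62) = 0.70334c; relative speed 0.70334c.
At |u| = 0.70334c, γ = (1 − 0.494687)^(−1/2) = 1.4068.
Ship A's interval is proper; time dilation gives Δt_B = γΔτ = 1.4068 × 370 s = 520.5 s.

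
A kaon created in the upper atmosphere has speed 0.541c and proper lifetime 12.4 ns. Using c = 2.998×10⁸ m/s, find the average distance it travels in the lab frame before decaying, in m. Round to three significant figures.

γ = 1/√(1 − β²) = 1/√(1 − 0.292681) = 1/√0.707319 = 1/0.841023 = 1.189.
Lab-frame lifetime: Δt = γτ = 1.189 × 12.4 ns = 14.744 ns.
Distance: d = vΔt = 0.541 × 2.998×10⁸ m/s × 1.4744×10^-8 s = 2.39 m.

2.39 m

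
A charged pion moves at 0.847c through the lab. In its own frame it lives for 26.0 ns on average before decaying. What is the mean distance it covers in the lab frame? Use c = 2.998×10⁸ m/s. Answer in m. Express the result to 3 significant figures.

With β = 0.847, γ = 1/√(1 − 0.847²) = 1/√0.282591 = 1.8811.
Lab-frame lifetime: Δt = γτ = 1.8811 × 26.0 ns = 48.909 ns.
Distance: d = vΔt = 0.847 × 2.998×10⁸ m/s × 4.8909×10^-8 s = 12.4 m.

12.4 m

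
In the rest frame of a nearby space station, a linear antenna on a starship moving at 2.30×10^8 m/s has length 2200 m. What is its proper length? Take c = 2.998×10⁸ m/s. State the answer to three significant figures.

3430 m

β = v/c = (2.30×10^8 m/s)/(2.998×10⁸ m/s) = 0.767178.
Lorentz factor: γ = (1 − 0.5885621)^(−1/2) = 1.559.
Proper length: L₀ = γ·L = 1.559 × 2200 = 3430 m.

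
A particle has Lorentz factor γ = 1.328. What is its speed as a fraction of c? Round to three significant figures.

β = √(1 − 1/γ²) = √(1 − 1/1.763584) = √0.432973 = 0.658.

0.658c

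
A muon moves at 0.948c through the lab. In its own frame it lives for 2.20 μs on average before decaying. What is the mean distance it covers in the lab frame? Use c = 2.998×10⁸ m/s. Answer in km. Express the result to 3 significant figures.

1.96 km

Lorentz factor: γ = (1 − 0.898704)^(−1/2) = 3.142.
Lab-frame lifetime: Δt = γτ = 3.142 × 2.20 μs = 6.9124 μs.
Distance: d = vΔt = 0.948 × 2.998×10⁸ m/s × 6.9124×10^-6 s = 1960 m = 1.96 km.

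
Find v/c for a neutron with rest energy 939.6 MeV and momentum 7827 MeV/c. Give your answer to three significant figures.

βγ = pc/(mc²) = 7827/939.6 = 8.3301.
Since γ² = 1 + (βγ)² = 70.3906, γ = √70.3906 = 8.38991, and β = (βγ)/γ = 8.3301/8.38991 = 0.993.

0.993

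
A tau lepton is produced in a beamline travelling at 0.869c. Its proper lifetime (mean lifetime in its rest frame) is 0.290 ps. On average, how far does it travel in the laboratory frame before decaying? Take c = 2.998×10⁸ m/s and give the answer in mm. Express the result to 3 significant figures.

Lorentz factor: γ = (1 − 0.755161)^(−1/2) = 2.021.
Lab-frame lifetime: Δt = γτ = 2.021 × 0.290 ps = 0.58609 ps.
Distance: d = vΔt = 0.869 × 2.998×10⁸ m/s × 5.8609×10^-13 s = 1.53×10^-4 m = 0.153 mm.

0.153 mm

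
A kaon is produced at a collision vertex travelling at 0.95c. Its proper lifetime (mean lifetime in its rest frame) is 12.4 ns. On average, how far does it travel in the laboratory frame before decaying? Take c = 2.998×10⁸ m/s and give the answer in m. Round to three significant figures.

11.3 m

γ = 1/√(1 − β²) = 1/√(1 − 0.9025) = 1/√0.0975 = 1/0.31225 = 3.2026.
Lab-frame lifetime: Δt = γτ = 3.2026 × 12.4 ns = 39.712 ns.
Distance: d = vΔt = 0.95 × 2.998×10⁸ m/s × 3.9712×10^-8 s = 11.3 m.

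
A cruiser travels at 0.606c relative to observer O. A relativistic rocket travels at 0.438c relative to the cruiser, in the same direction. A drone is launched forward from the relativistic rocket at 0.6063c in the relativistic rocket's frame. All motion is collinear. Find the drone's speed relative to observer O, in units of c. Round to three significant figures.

Apply u = (u'+v)/(1+u'v) twice. Drone in the cruiser frame: (0.6063+0.438)/(1+0.6063·0.438) = 1.0443/1.2655594 = 0.82517c.
That velocity, transformed to the rest frame of observer O: (0.82517+0.606)/(1+0.82517·0.606) = 1.43117/1.50005302 = 0.95408c.

0.954c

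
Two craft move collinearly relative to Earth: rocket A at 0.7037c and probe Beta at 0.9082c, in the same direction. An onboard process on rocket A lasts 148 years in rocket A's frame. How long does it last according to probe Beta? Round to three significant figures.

Transform rocket A's velocity into probe Beta's frame: (0.7037 − 0.9082)/(1 − 0.7037·0.9082) = −0.2045/0.36089966, so the relative speed is 0.56664c.
γ for this relative speed: γ = 1/√(1 − 0.321081) = 1.2136.
Rocket A's interval is proper; time dilation gives Δt_B = γΔτ = 1.2136 × 148 years = 180 years.

180 years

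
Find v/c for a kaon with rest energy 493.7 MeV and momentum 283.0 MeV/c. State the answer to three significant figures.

0.497

βγ = pc/(mc²) = 283.0/493.7 = 0.57322.
Since γ² = 1 + (βγ)² = 1.328581, γ = √1.328581 = 1.15264, and β = (βγ)/γ = 0.57322/1.15264 = 0.497.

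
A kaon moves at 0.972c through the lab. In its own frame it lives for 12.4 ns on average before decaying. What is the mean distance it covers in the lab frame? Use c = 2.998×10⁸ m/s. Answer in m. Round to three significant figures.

15.4 m

β² = 0.944784, so γ = 1/√0.055216 = 4.2557.
Lab-frame lifetime: Δt = γτ = 4.2557 × 12.4 ns = 52.771 ns.
Distance: d = vΔt = 0.972 × 2.998×10⁸ m/s × 5.2771×10^-8 s = 15.4 m.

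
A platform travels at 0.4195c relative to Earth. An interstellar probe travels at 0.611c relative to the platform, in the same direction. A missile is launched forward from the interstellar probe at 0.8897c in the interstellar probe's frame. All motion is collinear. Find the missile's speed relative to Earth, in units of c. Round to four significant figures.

First combine the missile and interstellar probe (S''→S'): u₁ = (0.8897 + 0.611)/(1 + 0.8897×0.611) = 1.5007/1.5436067 = 0.9722.
Then combine with the platform (S'→S): u = (0.9722 + 0.4195)/(1 + 0.9722×0.4195) = 1.3917/1.4078379 = 0.98854.

0.9885c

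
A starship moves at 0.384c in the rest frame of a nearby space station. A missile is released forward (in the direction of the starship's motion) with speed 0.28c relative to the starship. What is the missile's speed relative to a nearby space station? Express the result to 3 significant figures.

0.600c

Relativistic velocity addition: u = (u' + v)/(1 + u'v/c²), with u' = 0.28c and v = 0.384c.
Numerator: 0.28 + 0.384 = 0.664. Denominator: 1 + (0.28)(0.384) = 1.10752.
u = 0.664/1.10752 = 0.59954, so the speed is 0.600c.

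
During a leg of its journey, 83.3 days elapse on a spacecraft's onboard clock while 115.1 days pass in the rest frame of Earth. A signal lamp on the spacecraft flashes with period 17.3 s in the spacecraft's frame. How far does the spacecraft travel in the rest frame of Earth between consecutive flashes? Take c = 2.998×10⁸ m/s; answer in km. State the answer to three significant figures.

4.95×10^6 km

The time-dilation ratio gives γ = 115.1/83.3 = 1.38175.
β = √(1 − 1/γ²) = 0.69009. Lab-frame period = γτ = 1.38175×17.3 s = 23.904 s. Distance = βc × γτ = 0.69009 × 2.998×10⁸ m/s × 23.904 s = 4.9455×10^9 m = 4.95×10^6 km.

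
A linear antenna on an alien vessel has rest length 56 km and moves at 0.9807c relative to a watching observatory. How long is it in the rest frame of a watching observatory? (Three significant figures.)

10.9 km

With β = 0.9807, γ = 1/√(1 − 0.9807²) = 1/√0.03822751 = 5.1146.
Length contraction: L = L₀/γ = 56/5.1146 = 10.9 km.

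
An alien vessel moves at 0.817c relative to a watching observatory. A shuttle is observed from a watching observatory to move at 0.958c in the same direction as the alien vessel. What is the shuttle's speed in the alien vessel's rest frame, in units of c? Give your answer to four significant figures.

0.6488c

Transform to the alien vessel's frame: u' = (u − v)/(1 − uv/c²).
u' = (0.958 − 0.817)/(1 − 0.958×0.817) = 0.141/0.217314 = 0.64883.
Speed in the alien vessel's frame: 0.6488c (in the same direction).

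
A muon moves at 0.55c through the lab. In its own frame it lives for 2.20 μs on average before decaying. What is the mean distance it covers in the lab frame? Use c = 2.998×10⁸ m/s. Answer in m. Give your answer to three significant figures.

γ = 1/√(1 − β²) = 1/√(1 − 0.3025) = 1/√0.6975 = 1/0.835165 = 1.1974.
Lab-frame lifetime: Δt = γτ = 1.1974 × 2.20 μs = 2.6343 μs.
Distance: d = vΔt = 0.55 × 2.998×10⁸ m/s × 2.6343×10^-6 s = 434 m.

434 m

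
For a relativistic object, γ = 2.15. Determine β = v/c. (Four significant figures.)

β = √(1 − 1/γ²) = √(1 − 1/4.6225) = √0.783667 = 0.8852.

0.8852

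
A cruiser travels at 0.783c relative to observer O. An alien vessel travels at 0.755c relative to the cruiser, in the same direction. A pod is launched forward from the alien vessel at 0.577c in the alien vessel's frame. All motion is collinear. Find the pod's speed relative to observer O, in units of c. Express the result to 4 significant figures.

First combine the pod and alien vessel (S''→S'): u₁ = (0.577 + 0.755)/(1 + 0.577×0.755) = 1.332/1.435635 = 0.92781.
Then combine with the cruiser (S'→S): u = (0.92781 + 0.783)/(1 + 0.92781×0.783) = 1.71081/1.72647523 = 0.99093.

0.9909c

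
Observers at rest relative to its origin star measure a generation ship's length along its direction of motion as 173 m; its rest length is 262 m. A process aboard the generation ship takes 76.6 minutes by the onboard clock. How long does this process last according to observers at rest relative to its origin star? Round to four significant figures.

116.0 minutes

γ = L₀/L = 262/173 = 1.51445.
The same γ dilates the second interval: 1.51445 × 76.6 minutes = 116.0 minutes.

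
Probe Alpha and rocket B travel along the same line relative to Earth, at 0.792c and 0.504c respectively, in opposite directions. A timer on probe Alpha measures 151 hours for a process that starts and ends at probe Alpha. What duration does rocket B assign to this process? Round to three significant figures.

Speed of probe Alpha in rocket B's frame: u = (v_A + v_B)/(1 + v_A v_B/c²) = (0.792 + 0.504)/(1 + 0.792×0.504) = 1.296/1.399168 = 0.92626; |u| = 0.92626c.
At |u| = 0.92626c, γ = (1 − 0.857958)^(−1/2) = 2.6533.
The clock on probe Alpha records proper time, so rocket B measures Δt = γΔτ = 2.6533 × 151 = 401 hours.

401 hours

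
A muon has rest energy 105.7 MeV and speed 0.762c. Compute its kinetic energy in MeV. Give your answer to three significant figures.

57.5 MeV

With β = 0.762, γ = 1/√(1 − 0.762²) = 1/√0.419356 = 1.54422.
Kinetic energy: K = (γ − 1)mc² = (1.54422 − 1) × 105.7 MeV = 0.54422 × 105.7 = 57.5 MeV.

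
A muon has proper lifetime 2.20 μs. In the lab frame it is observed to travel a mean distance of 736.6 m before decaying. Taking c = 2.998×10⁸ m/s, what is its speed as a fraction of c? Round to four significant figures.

0.7450c

Lab distance = (lab lifetime)·v = γτ·βc, so βγ = d/(cτ) = 736.6/(2.998×10⁸ × 2.200×10^-6) = 1.1168.
With βγ = 1.1168: γ² = 1 + (βγ)² = 2.24724, and β = (βγ)/γ = 1.1168/1.49908 = 0.7450.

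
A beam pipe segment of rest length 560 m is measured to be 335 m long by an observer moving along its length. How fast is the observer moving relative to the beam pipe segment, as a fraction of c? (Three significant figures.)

Length contraction gives γ = L₀/L = 560/335 = 1.6716.
β = √(1 − 1/γ²) = √0.642122 = 0.801.

0.801c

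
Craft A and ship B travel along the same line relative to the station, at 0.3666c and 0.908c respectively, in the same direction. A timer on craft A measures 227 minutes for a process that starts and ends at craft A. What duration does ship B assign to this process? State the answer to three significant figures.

Speed of craft A in ship B's frame: u = (v_A − v_B)/(1 − v_A v_B/c²) = (0.3666 − 0.908)/(1 − 0.3666×0.908) = −0.5414/0.6671272 = −0.81154; |u| = 0.81154c.
At |u| = 0.81154c, γ = (1 − 0.658597)^(−1/2) = 1.7115.
Craft A's interval is proper; time dilation gives Δt_B = γΔτ = 1.7115 × 227 minutes = 389 minutes.

389 minutes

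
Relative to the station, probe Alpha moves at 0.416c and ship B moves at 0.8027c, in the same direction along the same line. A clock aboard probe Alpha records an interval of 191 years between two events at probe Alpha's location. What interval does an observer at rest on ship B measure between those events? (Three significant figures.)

The velocity of probe Alpha relative to ship B is (0.416 − 0.8027)c / (1 − 0.416×0.8027) = −0.58056c; relative speed 0.58056c.
At |u| = 0.58056c, γ = (1 − 0.33705)^(−1/2) = 1.2282.
The clock on probe Alpha records proper time, so ship B measures Δt = γΔτ = 1.2282 × 191 = 235 years.

235 years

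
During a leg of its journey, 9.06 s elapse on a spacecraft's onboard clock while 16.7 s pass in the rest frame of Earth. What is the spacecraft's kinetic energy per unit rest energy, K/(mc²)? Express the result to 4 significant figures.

0.8433

The time-dilation ratio gives γ = 16.7/9.06 = 1.84327.
Since K = (γ−1)mc², K/(mc²) = 1.84327 − 1 = 0.8433.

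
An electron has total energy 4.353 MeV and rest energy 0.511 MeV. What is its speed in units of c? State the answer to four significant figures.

γ = E/(mc²) = 4.353/0.511 = 8.5186.
β = √(1 − 1/γ²) = √(1 − 0.0137805) = √0.9862195 = 0.9931.

0.9931c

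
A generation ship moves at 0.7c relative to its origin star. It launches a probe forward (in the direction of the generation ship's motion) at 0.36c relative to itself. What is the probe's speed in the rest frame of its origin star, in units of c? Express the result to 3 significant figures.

0.847c

In units of c, u = (u' + v)/(1 + u'v) with u' = 0.36 and v = 0.7.
Numerator: 0.36 + 0.7 = 1.06. Denominator: 1 + (0.36)(0.7) = 1.252.
u = 1.06/1.252 = 0.84665, so the speed is 0.847c.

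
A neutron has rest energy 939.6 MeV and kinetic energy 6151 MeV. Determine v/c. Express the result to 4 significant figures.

γ = 1 + K/(mc²) = 1 + 6151/939.6 = 7.5464.
β = √(1 − 1/γ²) = √(1 − 0.0175598) = √0.9824402 = 0.9912.

0.9912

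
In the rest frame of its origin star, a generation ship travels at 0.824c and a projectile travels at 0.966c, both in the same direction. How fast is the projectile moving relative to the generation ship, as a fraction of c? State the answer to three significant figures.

0.696c

Transform to the generation ship's frame: u' = (u − v)/(1 − uv/c²).
u' = (0.966 − 0.824)/(1 − 0.966×0.824) = 0.142/0.204016 = 0.69602.
Speed in the generation ship's frame: 0.696c (in the same direction).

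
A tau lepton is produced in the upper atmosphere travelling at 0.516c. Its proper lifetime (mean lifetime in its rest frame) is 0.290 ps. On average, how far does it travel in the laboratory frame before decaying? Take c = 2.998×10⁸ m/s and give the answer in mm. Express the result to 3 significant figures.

0.0524 mm

γ = 1/√(1 − β²) = 1/√(1 − 0.266256) = 1/√0.733744 = 1/0.856589 = 1.1674.
Lab-frame lifetime: Δt = γτ = 1.1674 × 0.290 ps = 0.33855 ps.
Distance: d = vΔt = 0.516 × 2.998×10⁸ m/s × 3.3855×10^-13 s = 5.24×10^-5 m = 0.0524 mm.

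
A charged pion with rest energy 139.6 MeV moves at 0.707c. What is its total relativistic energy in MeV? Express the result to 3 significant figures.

197 MeV

γ = 1/√(1 − β²) = 1/√(1 − 0.499849) = 1/√0.500151 = 1/0.707214 = 1.414.
Total energy: E = γmc² = 1.414 × 139.6 MeV = 197 MeV.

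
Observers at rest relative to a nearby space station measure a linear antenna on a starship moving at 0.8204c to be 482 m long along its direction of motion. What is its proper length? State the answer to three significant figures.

843 m

β² = 0.67305616, so γ = 1/√0.32694384 = 1.7489.
Proper length: L₀ = γ·L = 1.7489 × 482 = 843 m.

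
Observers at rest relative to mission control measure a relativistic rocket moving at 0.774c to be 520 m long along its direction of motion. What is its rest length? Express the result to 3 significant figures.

821 m

With β = 0.774, γ = 1/√(1 − 0.774²) = 1/√0.400924 = 1.5793.
Proper length: L₀ = γ·L = 1.5793 × 520 = 821 m.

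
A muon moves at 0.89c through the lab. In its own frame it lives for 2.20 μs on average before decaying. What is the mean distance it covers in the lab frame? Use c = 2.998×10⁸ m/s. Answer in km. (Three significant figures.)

γ = 1/√(1 − β²) = 1/√(1 − 0.7921) = 1/√0.2079 = 1/0.455961 = 2.1932.
Lab-frame lifetime: Δt = γτ = 2.1932 × 2.20 μs = 4.825 μs.
Distance: d = vΔt = 0.89 × 2.998×10⁸ m/s × 4.8250×10^-6 s = 1290 m = 1.29 km.

1.29 km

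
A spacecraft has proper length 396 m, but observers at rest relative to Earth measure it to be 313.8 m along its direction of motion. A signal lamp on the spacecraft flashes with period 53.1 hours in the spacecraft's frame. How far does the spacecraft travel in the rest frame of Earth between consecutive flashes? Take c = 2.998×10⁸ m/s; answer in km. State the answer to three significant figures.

4.41×10^10 km

Length contraction gives γ = L₀/L = 396/313.8 = 1.26195.
β = √(1 − 1/γ²) = 0.60997. Lab-frame period = γτ = 1.26195×53.1 hours = 67.01 hours. Distance = βc × γτ = 0.60997 × 2.998×10⁸ m/s × 241236 s = 4.4115×10^13 m = 4.41×10^10 km.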